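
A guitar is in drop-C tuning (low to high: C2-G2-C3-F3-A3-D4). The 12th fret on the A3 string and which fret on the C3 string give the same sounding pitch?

A3 at fret 12 is A3 + 12 semitones = A4.
The open C3 string is 9 semitones below the open A3, so the same pitch on the C3 string lies at fret 12 + 9 = 21.

21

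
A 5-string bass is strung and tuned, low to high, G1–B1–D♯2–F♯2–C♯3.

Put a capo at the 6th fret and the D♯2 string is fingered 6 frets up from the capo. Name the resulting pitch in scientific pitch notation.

D♯3

The capo raises the open D♯2 by 6 semitones to A2; fretting 6 more gives D♯2 + 6 + 6 = D♯2 + 12 semitones = D♯3.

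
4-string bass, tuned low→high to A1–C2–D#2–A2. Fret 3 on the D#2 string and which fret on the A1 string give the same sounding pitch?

D#2 at fret 3 is D#2 + 3 semitones = F#2.
The open A1 string is 6 semitones below the open D#2, so the same pitch on the A1 string lies at fret 3 + 6 = 9.

9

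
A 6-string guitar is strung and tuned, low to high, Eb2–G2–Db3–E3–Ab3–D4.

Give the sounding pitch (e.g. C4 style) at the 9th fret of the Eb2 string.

C3

Each fret is one semitone, so Eb2 + 9 = C3.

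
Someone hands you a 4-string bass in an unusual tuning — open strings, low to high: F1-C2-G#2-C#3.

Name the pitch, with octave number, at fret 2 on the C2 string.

D2

Each fret is one semitone, so C2 + 2 = D2.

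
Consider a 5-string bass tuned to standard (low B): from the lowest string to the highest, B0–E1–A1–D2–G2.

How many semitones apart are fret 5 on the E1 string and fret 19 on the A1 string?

E1 at fret 5 → A1 (MIDI 33); A1 at fret 19 → E3 (MIDI 52).
33 − 52 = -19, so the two pitches are 19 semitones apart, with E3 the higher.

19 semitones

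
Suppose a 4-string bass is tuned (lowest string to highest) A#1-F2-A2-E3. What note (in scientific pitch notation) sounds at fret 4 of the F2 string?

The open F2 string plus 4 semitones: F–F#–G–G#–A.
No B→C boundary is crossed, so the octave stays at 2.

A2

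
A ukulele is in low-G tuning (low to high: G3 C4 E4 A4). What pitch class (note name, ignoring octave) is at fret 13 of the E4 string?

F

E4 is MIDI 64. Adding 13 gives 77; 77 mod 12 = 5, i.e. F.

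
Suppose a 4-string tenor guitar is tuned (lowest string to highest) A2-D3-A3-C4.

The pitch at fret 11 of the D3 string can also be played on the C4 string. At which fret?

D3 at fret 11 is D3 + 11 semitones = C♯4.
The open C4 string is 10 semitones above the open D3, so the same pitch on the C4 string lies at fret 11 − 10 = 1.

1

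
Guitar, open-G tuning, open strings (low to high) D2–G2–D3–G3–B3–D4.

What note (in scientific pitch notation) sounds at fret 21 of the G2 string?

E4

The open G2 string plus 21 semitones: G–G#–A–A#–…–D–D#–E.
The walk passes from B into C 2 times, so the octave number goes from 2 to 4.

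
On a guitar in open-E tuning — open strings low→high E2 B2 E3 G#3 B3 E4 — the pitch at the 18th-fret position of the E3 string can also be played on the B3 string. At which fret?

11

E3 at fret 18 is E3 + 18 semitones = A#4.
The open B3 string is 7 semitones above the open E3, so the same pitch on the B3 string lies at fret 18 − 7 = 11.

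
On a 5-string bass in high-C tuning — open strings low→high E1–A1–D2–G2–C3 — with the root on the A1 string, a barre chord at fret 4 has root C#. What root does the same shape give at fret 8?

Moving from fret 4 to fret 8 shifts the root by 4 semitones.
C# up 4 semitones is F.

F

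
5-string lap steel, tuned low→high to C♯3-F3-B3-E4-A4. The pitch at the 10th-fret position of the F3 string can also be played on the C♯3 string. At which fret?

14

F3 at fret 10 is F3 + 10 semitones = D♯4.
The open C♯3 string is 4 semitones below the open F3, so the same pitch on the C♯3 string lies at fret 10 + 4 = 14.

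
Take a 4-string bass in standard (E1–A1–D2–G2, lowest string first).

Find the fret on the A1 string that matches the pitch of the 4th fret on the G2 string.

G2 at fret 4 is G2 + 4 semitones = B2.
The open A1 string is 10 semitones below the open G2, so the same pitch on the A1 string lies at fret 4 + 10 = 14.

14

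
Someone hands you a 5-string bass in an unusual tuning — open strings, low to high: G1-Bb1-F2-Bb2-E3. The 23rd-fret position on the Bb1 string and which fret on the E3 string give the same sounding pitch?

5

Bb1 at fret 23 is Bb1 + 23 semitones = A3.
The open E3 string is 18 semitones above the open Bb1, so the same pitch on the E3 string lies at fret 23 − 18 = 5.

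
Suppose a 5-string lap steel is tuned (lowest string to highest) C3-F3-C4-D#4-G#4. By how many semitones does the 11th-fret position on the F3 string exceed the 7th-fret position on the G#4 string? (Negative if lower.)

-11 semitones

F3 at fret 11 → E4 (MIDI 64); G#4 at fret 7 → D#5 (MIDI 75).
64 − 75 = -11, so the two pitches are 11 semitones apart.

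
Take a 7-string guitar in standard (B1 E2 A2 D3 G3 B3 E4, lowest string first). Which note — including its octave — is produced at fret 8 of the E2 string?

Each fret is one semitone, so E2 + 8 = C3.

C3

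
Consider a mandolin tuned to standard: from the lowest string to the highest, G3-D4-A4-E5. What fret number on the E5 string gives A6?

A6 is 17 semitones above the open E5 (E–F–F#–G–…–G–G#–A), so it sits at fret 17.

17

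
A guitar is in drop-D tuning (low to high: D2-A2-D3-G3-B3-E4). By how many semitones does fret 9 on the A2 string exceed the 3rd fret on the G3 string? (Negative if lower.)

A2 at fret 9 → F#3 (MIDI 54); G3 at fret 3 → A#3 (MIDI 58).
54 − 58 = -4, so the two pitches are 4 semitones apart.

-4 semitones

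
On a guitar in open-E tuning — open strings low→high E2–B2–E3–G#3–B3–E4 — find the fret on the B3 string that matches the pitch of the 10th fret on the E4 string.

15

E4 at fret 10 is E4 + 10 semitones = D5.
The open B3 string is 5 semitones below the open E4, so the same pitch on the B3 string lies at fret 10 + 5 = 15.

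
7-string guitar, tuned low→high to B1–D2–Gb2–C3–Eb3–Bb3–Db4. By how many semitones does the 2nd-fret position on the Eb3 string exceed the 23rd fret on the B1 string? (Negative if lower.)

-5 semitones

Eb3 at fret 2 → F3 (MIDI 53); B1 at fret 23 → Bb3 (MIDI 58).
53 − 58 = -5, so the two pitches are 5 semitones apart.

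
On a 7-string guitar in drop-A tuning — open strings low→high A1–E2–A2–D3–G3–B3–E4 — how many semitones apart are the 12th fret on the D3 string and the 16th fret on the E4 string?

18 semitones

D3 at fret 12 → D4 (MIDI 62); E4 at fret 16 → G♯5 (MIDI 80).
62 − 80 = -18, so the two pitches are 18 semitones apart, with G♯5 the higher.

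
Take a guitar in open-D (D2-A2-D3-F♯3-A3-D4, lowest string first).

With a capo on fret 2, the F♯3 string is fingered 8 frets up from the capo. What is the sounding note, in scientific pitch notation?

E4

The capo raises the open F♯3 by 2 semitones to G♯3; fretting 8 more gives F♯3 + 2 + 8 = F♯3 + 10 semitones = E4.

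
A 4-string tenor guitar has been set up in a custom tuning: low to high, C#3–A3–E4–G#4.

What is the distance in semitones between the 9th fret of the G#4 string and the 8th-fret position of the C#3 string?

20 semitones

G#4 at fret 9 → F5 (MIDI 77); C#3 at fret 8 → A3 (MIDI 57).
77 − 57 = 20, so the two pitches are 20 semitones apart, with F5 the higher.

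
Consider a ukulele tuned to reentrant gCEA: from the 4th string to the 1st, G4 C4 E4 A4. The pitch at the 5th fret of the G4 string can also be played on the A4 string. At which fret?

3

G4 at fret 5 is G4 + 5 semitones = C5.
The open A4 string is 2 semitones above the open G4, so the same pitch on the A4 string lies at fret 5 − 2 = 3.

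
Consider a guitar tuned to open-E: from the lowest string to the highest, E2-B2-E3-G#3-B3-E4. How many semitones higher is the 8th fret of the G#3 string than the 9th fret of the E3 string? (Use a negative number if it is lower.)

3 semitones

G#3 at fret 8 → E4 (MIDI 64); E3 at fret 9 → C#4 (MIDI 61).
64 − 61 = 3, so the two pitches are 3 semitones apart.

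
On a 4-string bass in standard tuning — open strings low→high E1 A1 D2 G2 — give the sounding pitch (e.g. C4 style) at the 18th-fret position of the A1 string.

D#3

A1 is MIDI 33. Adding 18 gives 51, which is D#3.
(Equivalently spelled Eb3.)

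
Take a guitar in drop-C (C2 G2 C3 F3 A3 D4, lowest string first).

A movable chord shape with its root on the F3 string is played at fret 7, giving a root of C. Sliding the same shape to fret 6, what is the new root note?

B

Moving from fret 7 to fret 6 shifts the root by -1 semitone.
C down 1 semitone is B.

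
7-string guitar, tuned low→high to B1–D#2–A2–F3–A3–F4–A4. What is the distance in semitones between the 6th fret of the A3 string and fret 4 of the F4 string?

6 semitones

A3 at fret 6 → D#4 (MIDI 63); F4 at fret 4 → A4 (MIDI 69).
63 − 69 = -6, so the two pitches are 6 semitones apart, with A4 the higher.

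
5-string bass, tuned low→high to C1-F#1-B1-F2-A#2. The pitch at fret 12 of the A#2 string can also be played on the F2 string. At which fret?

A#2 at fret 12 is A#2 + 12 semitones = A#3.
The open F2 string is 5 semitones below the open A#2, so the same pitch on the F2 string lies at fret 12 + 5 = 17.

17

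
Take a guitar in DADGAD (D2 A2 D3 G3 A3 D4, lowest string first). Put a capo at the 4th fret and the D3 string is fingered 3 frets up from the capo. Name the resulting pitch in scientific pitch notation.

A3

The capo raises the open D3 by 4 semitones to F#3; fretting 3 more gives D3 + 4 + 3 = D3 + 7 semitones = A3.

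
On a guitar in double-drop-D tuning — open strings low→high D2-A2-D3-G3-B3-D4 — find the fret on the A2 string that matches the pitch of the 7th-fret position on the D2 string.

0

D2 at fret 7 is D2 + 7 semitones = A2.
The open A2 string is 7 semitones above the open D2, so the same pitch on the A2 string lies at fret 7 − 7 = 0.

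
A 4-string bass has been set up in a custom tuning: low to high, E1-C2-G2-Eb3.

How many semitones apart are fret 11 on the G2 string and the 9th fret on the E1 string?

G2 at fret 11 → Gb3 (MIDI 54); E1 at fret 9 → Db2 (MIDI 37).
54 − 37 = 17, so the two pitches are 17 semitones apart, with Gb3 the higher.

17 semitones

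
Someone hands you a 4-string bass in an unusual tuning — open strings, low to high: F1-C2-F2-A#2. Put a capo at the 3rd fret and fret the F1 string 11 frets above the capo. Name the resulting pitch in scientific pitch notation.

G2

The capo raises the open F1 by 3 semitones to G#1; fretting 11 more gives F1 + 3 + 11 = F1 + 14 semitones = G2.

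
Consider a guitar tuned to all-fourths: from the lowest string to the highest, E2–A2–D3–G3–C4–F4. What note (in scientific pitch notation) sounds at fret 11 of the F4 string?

F4 is MIDI 65. Adding 11 gives 76, which is E5.

E5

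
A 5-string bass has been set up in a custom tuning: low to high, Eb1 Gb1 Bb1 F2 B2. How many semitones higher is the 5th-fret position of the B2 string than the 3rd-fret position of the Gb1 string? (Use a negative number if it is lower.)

19 semitones

B2 at fret 5 → E3 (MIDI 52); Gb1 at fret 3 → A1 (MIDI 33).
52 − 33 = 19, so the two pitches are 19 semitones apart.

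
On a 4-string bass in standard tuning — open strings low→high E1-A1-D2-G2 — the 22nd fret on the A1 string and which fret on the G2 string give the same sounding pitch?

12

A1 at fret 22 is A1 + 22 semitones = G3.
The open G2 string is 10 semitones above the open A1, so the same pitch on the G2 string lies at fret 22 − 10 = 12.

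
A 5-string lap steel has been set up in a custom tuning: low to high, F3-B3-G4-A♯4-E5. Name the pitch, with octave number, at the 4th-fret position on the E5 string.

E5 is MIDI 76. Adding 4 gives 80, which is G♯5.

G♯5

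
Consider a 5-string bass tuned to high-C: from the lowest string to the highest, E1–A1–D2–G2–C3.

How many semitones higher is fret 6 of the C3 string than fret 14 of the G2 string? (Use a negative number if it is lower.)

-3 semitones

C3 at fret 6 → F#3 (MIDI 54); G2 at fret 14 → A3 (MIDI 57).
54 − 57 = -3, so the two pitches are 3 semitones apart.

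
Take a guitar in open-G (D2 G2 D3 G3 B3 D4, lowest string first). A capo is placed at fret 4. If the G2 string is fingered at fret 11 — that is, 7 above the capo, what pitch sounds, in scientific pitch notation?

F♯3

The capo raises the open G2 by 4 semitones to B2; fretting 7 more gives G2 + 4 + 7 = G2 + 11 semitones = F♯3.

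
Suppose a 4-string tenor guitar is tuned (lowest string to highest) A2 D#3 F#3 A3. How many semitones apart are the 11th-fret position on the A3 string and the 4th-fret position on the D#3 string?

13 semitones

A3 at fret 11 → G#4 (MIDI 68); D#3 at fret 4 → G3 (MIDI 55).
68 − 55 = 13, so the two pitches are 13 semitones apart, with G#4 the higher.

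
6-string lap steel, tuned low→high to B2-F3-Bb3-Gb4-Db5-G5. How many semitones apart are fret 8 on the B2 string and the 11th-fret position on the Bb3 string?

14 semitones

B2 at fret 8 → G3 (MIDI 55); Bb3 at fret 11 → A4 (MIDI 69).
55 − 69 = -14, so the two pitches are 14 semitones apart, with A4 the higher.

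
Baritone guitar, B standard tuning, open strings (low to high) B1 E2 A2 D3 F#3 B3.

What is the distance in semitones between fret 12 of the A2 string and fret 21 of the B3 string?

23 semitones

A2 at fret 12 → A3 (MIDI 57); B3 at fret 21 → G#5 (MIDI 80).
57 − 80 = -23, so the two pitches are 23 semitones apart, with G#5 the higher.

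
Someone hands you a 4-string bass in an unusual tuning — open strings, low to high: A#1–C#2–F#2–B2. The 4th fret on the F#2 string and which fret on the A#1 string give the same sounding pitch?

F#2 at fret 4 is F#2 + 4 semitones = A#2.
The open A#1 string is 8 semitones below the open F#2, so the same pitch on the A#1 string lies at fret 4 + 8 = 12.

12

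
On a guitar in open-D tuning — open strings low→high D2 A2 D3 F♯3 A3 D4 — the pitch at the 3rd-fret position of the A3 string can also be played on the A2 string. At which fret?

A3 at fret 3 is A3 + 3 semitones = C4.
The open A2 string is 12 semitones below the open A3, so the same pitch on the A2 string lies at fret 3 + 12 = 15.

15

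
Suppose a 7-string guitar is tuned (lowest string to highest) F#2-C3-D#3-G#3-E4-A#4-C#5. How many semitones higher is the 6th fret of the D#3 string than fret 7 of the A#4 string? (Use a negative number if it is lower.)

D#3 at fret 6 → A3 (MIDI 57); A#4 at fret 7 → F5 (MIDI 77).
57 − 77 = -20, so the two pitches are 20 semitones apart.

-20 semitones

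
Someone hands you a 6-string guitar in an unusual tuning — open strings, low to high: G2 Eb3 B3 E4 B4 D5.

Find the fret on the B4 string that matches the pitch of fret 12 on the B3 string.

0

B3 at fret 12 is B3 + 12 semitones = B4.
The open B4 string is 12 semitones above the open B3, so the same pitch on the B4 string lies at fret 12 − 12 = 0.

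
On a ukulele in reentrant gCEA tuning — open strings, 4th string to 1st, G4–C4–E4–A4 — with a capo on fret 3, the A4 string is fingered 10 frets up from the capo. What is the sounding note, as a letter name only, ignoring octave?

A♯

The capo raises the open A4 by 3 semitones to C5; fretting 10 more gives A4 + 3 + 10 = A4 + 13 semitones, landing on A♯.
(Also written B♭.)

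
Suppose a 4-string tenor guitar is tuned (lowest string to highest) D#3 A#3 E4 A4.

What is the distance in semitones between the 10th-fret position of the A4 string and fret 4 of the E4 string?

A4 at fret 10 → G5 (MIDI 79); E4 at fret 4 → G#4 (MIDI 68).
79 − 68 = 11, so the two pitches are 11 semitones apart, with G5 the higher.

11 semitones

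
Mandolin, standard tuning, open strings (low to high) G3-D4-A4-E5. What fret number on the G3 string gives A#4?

A#4 is 15 semitones above the open G3 (G–G#–A–A#–…–G#–A–A#), so it sits at fret 15.

15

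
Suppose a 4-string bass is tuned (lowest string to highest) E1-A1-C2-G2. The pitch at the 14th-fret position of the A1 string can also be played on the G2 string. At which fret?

A1 at fret 14 is A1 + 14 semitones = B2.
The open G2 string is 10 semitones above the open A1, so the same pitch on the G2 string lies at fret 14 − 10 = 4.

4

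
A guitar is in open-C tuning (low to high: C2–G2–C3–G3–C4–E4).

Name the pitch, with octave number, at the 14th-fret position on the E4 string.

The open E4 string plus 14 semitones: E–F–F#–G–…–E–F–F#.
The walk passes from B into C once, so the octave number goes from 4 to 5.
(Equivalently spelled G♭5.)

F♯5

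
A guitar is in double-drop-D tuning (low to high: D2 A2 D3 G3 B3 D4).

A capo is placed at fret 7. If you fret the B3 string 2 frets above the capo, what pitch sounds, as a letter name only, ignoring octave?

G#

The capo raises the open B3 by 7 semitones to F#4; fretting 2 more gives B3 + 7 + 2 = B3 + 9 semitones, landing on G#.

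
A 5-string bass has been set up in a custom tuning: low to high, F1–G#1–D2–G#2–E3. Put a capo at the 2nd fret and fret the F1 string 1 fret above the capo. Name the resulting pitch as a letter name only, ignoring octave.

G#

The capo raises the open F1 by 2 semitones to G1; fretting 1 more gives F1 + 2 + 1 = F1 + 3 semitones, landing on G#.
(Also written Ab.)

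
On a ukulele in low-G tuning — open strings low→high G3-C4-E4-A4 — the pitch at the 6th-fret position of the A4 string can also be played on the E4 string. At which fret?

11

A4 at fret 6 is A4 + 6 semitones = D#5.
The open E4 string is 5 semitones below the open A4, so the same pitch on the E4 string lies at fret 6 + 5 = 11.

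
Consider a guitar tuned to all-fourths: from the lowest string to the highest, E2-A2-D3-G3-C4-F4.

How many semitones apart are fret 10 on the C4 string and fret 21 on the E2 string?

C4 at fret 10 → A#4 (MIDI 70); E2 at fret 21 → C#4 (MIDI 61).
70 − 61 = 9, so the two pitches are 9 semitones apart, with A#4 the higher.

9 semitones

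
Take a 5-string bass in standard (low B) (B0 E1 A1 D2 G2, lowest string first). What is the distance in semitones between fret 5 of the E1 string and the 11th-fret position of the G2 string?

21 semitones

E1 at fret 5 → A1 (MIDI 33); G2 at fret 11 → F#3 (MIDI 54).
33 − 54 = -21, so the two pitches are 21 semitones apart, with F#3 the higher.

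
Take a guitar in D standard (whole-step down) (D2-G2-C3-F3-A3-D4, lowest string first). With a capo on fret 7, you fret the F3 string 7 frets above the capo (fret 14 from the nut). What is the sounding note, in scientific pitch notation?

The capo raises the open F3 by 7 semitones to C4; fretting 7 more gives F3 + 7 + 7 = F3 + 14 semitones = G4.

G4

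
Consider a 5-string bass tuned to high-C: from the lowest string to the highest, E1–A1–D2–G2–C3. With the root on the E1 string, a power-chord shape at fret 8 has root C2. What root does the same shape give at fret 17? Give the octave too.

Moving from fret 8 to fret 17 shifts the root by 9 semitones.
C2 up 9 semitones is A2.

A2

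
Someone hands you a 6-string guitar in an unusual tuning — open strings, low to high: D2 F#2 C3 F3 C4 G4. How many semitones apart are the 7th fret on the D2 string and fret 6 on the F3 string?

D2 at fret 7 → A2 (MIDI 45); F3 at fret 6 → B3 (MIDI 59).
45 − 59 = -14, so the two pitches are 14 semitones apart, with B3 the higher.

14 semitones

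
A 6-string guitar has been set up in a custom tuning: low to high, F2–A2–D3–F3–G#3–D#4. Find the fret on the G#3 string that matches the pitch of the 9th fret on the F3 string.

6

Fret 9 on F3 is MIDI 53 + 9 = 62 (D4). On the G#3 string (open MIDI 56), that pitch is 62 − 56 = fret 6.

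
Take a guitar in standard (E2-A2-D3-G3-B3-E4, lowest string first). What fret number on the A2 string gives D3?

D3 is 5 semitones above the open A2 (A–A#–B–C–C#–D), so it sits at fret 5.

5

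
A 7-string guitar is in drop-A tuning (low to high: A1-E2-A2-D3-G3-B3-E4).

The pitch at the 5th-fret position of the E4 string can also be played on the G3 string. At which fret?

14

Fret 5 on E4 is MIDI 64 + 5 = 69 (A4). On the G3 string (open MIDI 55), that pitch is 69 − 55 = fret 14.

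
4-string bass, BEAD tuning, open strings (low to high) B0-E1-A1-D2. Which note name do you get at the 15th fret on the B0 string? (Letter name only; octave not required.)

D

Each fret is one semitone, so B0 + 15 = D.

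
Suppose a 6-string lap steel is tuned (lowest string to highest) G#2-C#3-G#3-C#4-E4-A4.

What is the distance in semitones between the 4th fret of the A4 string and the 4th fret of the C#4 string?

A4 at fret 4 → C#5 (MIDI 73); C#4 at fret 4 → F4 (MIDI 65).
73 − 65 = 8, so the two pitches are 8 semitones apart, with C#5 the higher.

8 semitones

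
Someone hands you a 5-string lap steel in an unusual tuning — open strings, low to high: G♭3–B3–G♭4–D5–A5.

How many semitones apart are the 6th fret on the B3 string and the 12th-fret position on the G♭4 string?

B3 at fret 6 → F4 (MIDI 65); G♭4 at fret 12 → G♭5 (MIDI 78).
65 − 78 = -13, so the two pitches are 13 semitones apart, with G♭5 the higher.

13 semitones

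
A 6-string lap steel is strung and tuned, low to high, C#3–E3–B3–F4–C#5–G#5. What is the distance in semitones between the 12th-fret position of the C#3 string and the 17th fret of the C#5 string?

29 semitones

C#3 at fret 12 → C#4 (MIDI 61); C#5 at fret 17 → F#6 (MIDI 90).
61 − 90 = -29, so the two pitches are 29 semitones apart, with F#6 the higher.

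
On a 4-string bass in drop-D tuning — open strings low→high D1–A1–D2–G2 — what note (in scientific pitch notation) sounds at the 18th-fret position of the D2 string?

G#3

D2 is MIDI 38. Adding 18 gives 56, which is G#3.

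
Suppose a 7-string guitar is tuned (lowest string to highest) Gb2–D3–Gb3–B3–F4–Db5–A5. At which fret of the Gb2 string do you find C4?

C4 is 18 semitones above the open Gb2 (Gb–G–Ab–A–…–Bb–B–C), so it sits at fret 18.

18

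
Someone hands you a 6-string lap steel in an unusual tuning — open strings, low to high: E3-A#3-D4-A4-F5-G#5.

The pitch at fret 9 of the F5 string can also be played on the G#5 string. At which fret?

6

Fret 9 on F5 is MIDI 77 + 9 = 86 (D6). On the G#5 string (open MIDI 80), that pitch is 86 − 80 = fret 6.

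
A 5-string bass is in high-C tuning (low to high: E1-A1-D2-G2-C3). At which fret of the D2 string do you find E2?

E2 is 2 semitones above the open D2 (D–D#–E), so it sits at fret 2.

2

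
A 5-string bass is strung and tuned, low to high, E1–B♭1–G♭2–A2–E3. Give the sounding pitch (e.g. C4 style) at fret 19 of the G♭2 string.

D♭4

G♭2 is MIDI 42. Adding 19 gives 61, which is D♭4.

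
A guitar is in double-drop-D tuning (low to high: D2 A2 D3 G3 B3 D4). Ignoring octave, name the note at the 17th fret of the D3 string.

Each fret is one semitone, so D3 + 17 = G.

G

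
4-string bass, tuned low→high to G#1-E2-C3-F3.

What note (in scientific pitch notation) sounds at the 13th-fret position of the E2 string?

F3

Each fret is one semitone, so E2 + 13 = F3.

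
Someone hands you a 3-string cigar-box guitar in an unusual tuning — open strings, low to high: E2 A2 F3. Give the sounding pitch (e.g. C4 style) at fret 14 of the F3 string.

F3 is MIDI 53. Adding 14 gives 67, which is G4.

G4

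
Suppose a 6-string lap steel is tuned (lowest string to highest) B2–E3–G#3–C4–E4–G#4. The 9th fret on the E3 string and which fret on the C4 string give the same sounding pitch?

E3 at fret 9 is E3 + 9 semitones = C#4.
The open C4 string is 8 semitones above the open E3, so the same pitch on the C4 string lies at fret 9 − 8 = 1.

1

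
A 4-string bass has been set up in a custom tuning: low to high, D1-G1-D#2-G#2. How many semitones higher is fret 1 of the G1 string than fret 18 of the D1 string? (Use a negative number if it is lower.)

G1 at fret 1 → G#1 (MIDI 32); D1 at fret 18 → G#2 (MIDI 44).
32 − 44 = -12, so the two pitches are 12 semitones apart.

-12 semitones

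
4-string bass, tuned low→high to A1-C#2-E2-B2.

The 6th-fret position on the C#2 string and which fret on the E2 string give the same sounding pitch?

3

C#2 at fret 6 is C#2 + 6 semitones = G2.
The open E2 string is 3 semitones above the open C#2, so the same pitch on the E2 string lies at fret 6 − 3 = 3.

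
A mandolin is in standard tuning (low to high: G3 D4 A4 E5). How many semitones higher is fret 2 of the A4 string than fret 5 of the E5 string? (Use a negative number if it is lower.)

A4 at fret 2 → B4 (MIDI 71); E5 at fret 5 → A5 (MIDI 81).
71 − 81 = -10, so the two pitches are 10 semitones apart.

-10 semitones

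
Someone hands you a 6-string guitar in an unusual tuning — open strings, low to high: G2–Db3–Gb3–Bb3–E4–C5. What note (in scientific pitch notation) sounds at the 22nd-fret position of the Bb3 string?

Ab5

Bb3 is MIDI 58. Adding 22 gives 80, which is Ab5.
(Equivalently spelled G#5.)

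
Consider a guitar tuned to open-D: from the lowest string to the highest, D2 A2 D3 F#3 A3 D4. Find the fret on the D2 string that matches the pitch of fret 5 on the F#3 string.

Fret 5 on F#3 is MIDI 54 + 5 = 59 (B3). On the D2 string (open MIDI 38), that pitch is 59 − 38 = fret 21.

21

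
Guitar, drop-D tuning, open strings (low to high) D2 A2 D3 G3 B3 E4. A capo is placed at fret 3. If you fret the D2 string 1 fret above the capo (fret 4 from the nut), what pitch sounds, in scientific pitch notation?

F♯2

The capo raises the open D2 by 3 semitones to F2; fretting 1 more gives D2 + 3 + 1 = D2 + 4 semitones = F♯2.
(Also written G♭.)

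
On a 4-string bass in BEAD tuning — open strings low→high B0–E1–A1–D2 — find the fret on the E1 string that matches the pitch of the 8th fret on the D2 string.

18

D2 at fret 8 is D2 + 8 semitones = A♯2.
The open E1 string is 10 semitones below the open D2, so the same pitch on the E1 string lies at fret 8 + 10 = 18.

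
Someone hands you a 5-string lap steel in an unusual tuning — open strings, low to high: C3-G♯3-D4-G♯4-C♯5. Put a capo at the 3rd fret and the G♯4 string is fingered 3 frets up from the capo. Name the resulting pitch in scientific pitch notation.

The capo raises the open G♯4 by 3 semitones to B4; fretting 3 more gives G♯4 + 3 + 3 = G♯4 + 6 semitones = D5.

D5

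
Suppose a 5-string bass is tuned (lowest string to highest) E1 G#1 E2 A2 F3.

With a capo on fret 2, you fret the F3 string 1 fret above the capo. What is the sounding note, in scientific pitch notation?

The capo raises the open F3 by 2 semitones to G3; fretting 1 more gives F3 + 2 + 1 = F3 + 3 semitones = G#3.
(Also written Ab.)

G#3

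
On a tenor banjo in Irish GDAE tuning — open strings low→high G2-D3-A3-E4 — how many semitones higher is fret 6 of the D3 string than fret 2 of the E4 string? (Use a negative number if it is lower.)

-10 semitones

D3 at fret 6 → G#3 (MIDI 56); E4 at fret 2 → F#4 (MIDI 66).
56 − 66 = -10, so the two pitches are 10 semitones apart.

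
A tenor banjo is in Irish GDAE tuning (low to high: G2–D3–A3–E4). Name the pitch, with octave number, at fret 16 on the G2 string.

Each fret is one semitone, so G2 + 16 = B3.

B3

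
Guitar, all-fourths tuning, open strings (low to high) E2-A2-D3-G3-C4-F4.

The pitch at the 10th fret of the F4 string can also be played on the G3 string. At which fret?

20

Fret 10 on F4 is MIDI 65 + 10 = 75 (D#5). On the G3 string (open MIDI 55), that pitch is 75 − 55 = fret 20.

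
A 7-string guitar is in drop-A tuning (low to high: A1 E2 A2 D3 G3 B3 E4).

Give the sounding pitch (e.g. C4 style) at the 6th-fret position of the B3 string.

Each fret is one semitone, so B3 + 6 = F4.

F4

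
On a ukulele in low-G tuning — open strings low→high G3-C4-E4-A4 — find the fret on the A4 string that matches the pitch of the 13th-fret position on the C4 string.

4

Fret 13 on C4 is MIDI 60 + 13 = 73 (C#5). On the A4 string (open MIDI 69), that pitch is 73 − 69 = fret 4.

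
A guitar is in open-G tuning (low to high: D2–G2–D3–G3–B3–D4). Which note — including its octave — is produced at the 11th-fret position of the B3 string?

A#4

B3 is MIDI 59. Adding 11 gives 70, which is A#4.
(Equivalently spelled Bb4.)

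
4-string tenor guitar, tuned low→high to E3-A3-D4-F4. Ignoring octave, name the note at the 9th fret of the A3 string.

Each fret is one semitone, so A3 + 9 = F♯.
(Equivalently spelled G♭.)

F♯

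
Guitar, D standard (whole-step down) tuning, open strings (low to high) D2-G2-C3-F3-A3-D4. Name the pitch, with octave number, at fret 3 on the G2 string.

Each fret is one semitone, so G2 + 3 = A♯2.
(Equivalently spelled B♭2.)

A♯2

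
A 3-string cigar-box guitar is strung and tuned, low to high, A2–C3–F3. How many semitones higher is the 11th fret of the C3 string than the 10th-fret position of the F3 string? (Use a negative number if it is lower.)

C3 at fret 11 → B3 (MIDI 59); F3 at fret 10 → E♭4 (MIDI 63).
59 − 63 = -4, so the two pitches are 4 semitones apart.

-4 semitones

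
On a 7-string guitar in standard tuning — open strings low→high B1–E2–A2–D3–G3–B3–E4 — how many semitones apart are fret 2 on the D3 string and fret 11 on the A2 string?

4 semitones

D3 at fret 2 → E3 (MIDI 52); A2 at fret 11 → G♯3 (MIDI 56).
52 − 56 = -4, so the two pitches are 4 semitones apart, with G♯3 the higher.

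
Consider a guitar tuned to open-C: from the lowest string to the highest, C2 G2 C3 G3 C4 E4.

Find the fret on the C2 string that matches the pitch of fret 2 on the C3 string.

Fret 2 on C3 is MIDI 48 + 2 = 50 (D3). On the C2 string (open MIDI 36), that pitch is 50 − 36 = fret 14.

14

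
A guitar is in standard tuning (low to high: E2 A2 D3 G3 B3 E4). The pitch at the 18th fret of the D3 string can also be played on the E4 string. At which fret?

D3 at fret 18 is D3 + 18 semitones = G#4.
The open E4 string is 14 semitones above the open D3, so the same pitch on the E4 string lies at fret 18 − 14 = 4.

4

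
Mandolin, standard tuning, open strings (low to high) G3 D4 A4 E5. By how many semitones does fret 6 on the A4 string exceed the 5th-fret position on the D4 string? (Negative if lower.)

A4 at fret 6 → D#5 (MIDI 75); D4 at fret 5 → G4 (MIDI 67).
75 − 67 = 8, so the two pitches are 8 semitones apart.

8 semitones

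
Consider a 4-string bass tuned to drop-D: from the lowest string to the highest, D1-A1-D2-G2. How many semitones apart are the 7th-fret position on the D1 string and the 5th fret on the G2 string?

15 semitones

D1 at fret 7 → A1 (MIDI 33); G2 at fret 5 → C3 (MIDI 48).
33 − 48 = -15, so the two pitches are 15 semitones apart, with C3 the higher.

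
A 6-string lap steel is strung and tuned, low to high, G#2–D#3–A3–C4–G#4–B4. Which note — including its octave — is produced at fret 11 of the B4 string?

A#5

B4 is MIDI 71. Adding 11 gives 82, which is A#5.
(Equivalently spelled Bb5.)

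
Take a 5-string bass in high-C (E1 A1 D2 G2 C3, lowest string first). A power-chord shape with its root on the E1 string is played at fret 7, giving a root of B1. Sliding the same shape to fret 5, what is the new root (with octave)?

A1

Moving from fret 7 to fret 5 shifts the root by -2 semitones.
B1 down 2 semitones is A1.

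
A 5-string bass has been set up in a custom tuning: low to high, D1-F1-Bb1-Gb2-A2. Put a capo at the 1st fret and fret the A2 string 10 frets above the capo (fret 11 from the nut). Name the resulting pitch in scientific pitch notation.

The capo raises the open A2 by 1 semitone to Bb2; fretting 10 more gives A2 + 1 + 10 = A2 + 11 semitones = Ab3.

Ab3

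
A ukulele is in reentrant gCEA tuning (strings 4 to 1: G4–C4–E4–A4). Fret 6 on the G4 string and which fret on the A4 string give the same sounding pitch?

4

G4 at fret 6 is G4 + 6 semitones = C#5.
The open A4 string is 2 semitones above the open G4, so the same pitch on the A4 string lies at fret 6 − 2 = 4.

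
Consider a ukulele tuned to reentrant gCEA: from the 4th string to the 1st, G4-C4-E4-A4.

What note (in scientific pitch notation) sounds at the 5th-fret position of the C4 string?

Each fret is one semitone, so C4 + 5 = F4.

F4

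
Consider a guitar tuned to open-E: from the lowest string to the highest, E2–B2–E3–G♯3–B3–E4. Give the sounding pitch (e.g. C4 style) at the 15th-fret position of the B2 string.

D4

The open B2 string plus 15 semitones: B–C–C#–D–…–C–C#–D.
The walk passes from B into C 2 times, so the octave number goes from 2 to 4.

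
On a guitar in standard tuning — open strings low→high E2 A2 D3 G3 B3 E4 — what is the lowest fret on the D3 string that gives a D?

0

From D3, count semitones up the chromatic scale until reaching D: D — 0 steps.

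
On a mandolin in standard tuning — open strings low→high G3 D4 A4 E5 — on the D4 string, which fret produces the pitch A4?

A4 is 7 semitones above the open D4 (D–D#–E–F–F#–G–G#–A), so it sits at fret 7.

7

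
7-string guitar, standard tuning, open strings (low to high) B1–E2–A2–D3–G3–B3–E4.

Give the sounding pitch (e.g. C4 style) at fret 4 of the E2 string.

Each fret is one semitone, so E2 + 4 = G♯2.
(Equivalently spelled A♭2.)

G♯2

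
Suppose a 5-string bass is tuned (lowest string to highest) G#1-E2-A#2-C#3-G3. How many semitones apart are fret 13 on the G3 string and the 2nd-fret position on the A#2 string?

G3 at fret 13 → G#4 (MIDI 68); A#2 at fret 2 → C3 (MIDI 48).
68 − 48 = 20, so the two pitches are 20 semitones apart, with G#4 the higher.

20 semitones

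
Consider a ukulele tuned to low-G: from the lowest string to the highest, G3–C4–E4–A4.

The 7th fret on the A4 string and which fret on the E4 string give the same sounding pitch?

12

Fret 7 on A4 is MIDI 69 + 7 = 76 (E5). On the E4 string (open MIDI 64), that pitch is 76 − 64 = fret 12.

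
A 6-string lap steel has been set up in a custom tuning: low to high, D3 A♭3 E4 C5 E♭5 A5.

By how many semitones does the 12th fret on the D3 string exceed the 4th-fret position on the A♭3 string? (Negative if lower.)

D3 at fret 12 → D4 (MIDI 62); A♭3 at fret 4 → C4 (MIDI 60).
62 − 60 = 2, so the two pitches are 2 semitones apart.

2 semitones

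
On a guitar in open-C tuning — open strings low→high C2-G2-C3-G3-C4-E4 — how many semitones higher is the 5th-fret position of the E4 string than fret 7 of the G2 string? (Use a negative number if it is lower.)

19 semitones

E4 at fret 5 → A4 (MIDI 69); G2 at fret 7 → D3 (MIDI 50).
69 − 50 = 19, so the two pitches are 19 semitones apart.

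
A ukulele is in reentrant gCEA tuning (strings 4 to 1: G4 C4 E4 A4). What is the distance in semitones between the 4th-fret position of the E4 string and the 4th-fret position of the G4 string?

E4 at fret 4 → G#4 (MIDI 68); G4 at fret 4 → B4 (MIDI 71).
68 − 71 = -3, so the two pitches are 3 semitones apart, with B4 the higher.

3 semitones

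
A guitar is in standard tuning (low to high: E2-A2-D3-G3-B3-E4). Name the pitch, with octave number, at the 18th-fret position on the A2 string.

Each fret is one semitone, so A2 + 18 = D#4.
(Equivalently spelled Eb4.)

D#4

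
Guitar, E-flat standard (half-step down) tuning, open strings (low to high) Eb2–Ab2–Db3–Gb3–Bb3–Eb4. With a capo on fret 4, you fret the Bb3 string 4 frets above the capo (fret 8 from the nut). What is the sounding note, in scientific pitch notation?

Gb4

The capo raises the open Bb3 by 4 semitones to D4; fretting 4 more gives Bb3 + 4 + 4 = Bb3 + 8 semitones = Gb4.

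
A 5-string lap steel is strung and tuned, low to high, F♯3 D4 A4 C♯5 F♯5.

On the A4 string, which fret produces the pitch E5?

E5 is 7 semitones above the open A4 (A–A#–B–C–C#–D–D#–E), so it sits at fret 7.

7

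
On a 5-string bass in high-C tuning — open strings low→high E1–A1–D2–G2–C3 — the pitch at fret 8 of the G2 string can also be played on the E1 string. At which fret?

G2 at fret 8 is G2 + 8 semitones = D♯3.
The open E1 string is 15 semitones below the open G2, so the same pitch on the E1 string lies at fret 8 + 15 = 23.

23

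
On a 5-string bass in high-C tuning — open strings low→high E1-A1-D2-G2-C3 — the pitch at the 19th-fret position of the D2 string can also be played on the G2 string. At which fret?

14

Fret 19 on D2 is MIDI 38 + 19 = 57 (A3). On the G2 string (open MIDI 43), that pitch is 57 − 43 = fret 14.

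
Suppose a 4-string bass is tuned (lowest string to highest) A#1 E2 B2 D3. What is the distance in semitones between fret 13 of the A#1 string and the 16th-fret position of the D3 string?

A#1 at fret 13 → B2 (MIDI 47); D3 at fret 16 → F#4 (MIDI 66).
47 − 66 = -19, so the two pitches are 19 semitones apart, with F#4 the higher.

19 semitones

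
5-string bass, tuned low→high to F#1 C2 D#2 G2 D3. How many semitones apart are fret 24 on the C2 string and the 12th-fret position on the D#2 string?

9 semitones

C2 at fret 24 → C4 (MIDI 60); D#2 at fret 12 → D#3 (MIDI 51).
60 − 51 = 9, so the two pitches are 9 semitones apart, with C4 the higher.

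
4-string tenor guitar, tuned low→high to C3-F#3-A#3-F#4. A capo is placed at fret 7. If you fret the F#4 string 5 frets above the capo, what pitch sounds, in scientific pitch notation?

F#5

The capo raises the open F#4 by 7 semitones to C#5; fretting 5 more gives F#4 + 7 + 5 = F#4 + 12 semitones = F#5.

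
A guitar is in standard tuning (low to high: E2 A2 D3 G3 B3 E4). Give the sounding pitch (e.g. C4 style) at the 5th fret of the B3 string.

E4

Each fret is one semitone, so B3 + 5 = E4.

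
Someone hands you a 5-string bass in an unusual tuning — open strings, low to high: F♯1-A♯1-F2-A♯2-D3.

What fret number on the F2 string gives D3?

D3 is 9 semitones above the open F2 (F–F#–G–G#–A–A#–B–C–C#–D), so it sits at fret 9.

9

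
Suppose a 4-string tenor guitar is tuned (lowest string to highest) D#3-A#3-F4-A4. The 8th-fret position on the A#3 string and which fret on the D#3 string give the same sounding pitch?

15

A#3 at fret 8 is A#3 + 8 semitones = F#4.
The open D#3 string is 7 semitones below the open A#3, so the same pitch on the D#3 string lies at fret 8 + 7 = 15.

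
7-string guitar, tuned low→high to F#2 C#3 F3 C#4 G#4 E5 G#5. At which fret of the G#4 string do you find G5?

G5 is 11 semitones above the open G#4 (G#–A–A#–B–…–F–F#–G), so it sits at fret 11.

11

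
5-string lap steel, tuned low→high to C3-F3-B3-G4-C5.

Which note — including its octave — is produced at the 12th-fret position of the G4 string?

Each fret is one semitone, so G4 + 12 = G5.

G5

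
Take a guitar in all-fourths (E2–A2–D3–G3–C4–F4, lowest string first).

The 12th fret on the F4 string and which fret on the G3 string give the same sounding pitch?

F4 at fret 12 is F4 + 12 semitones = F5.
The open G3 string is 10 semitones below the open F4, so the same pitch on the G3 string lies at fret 12 + 10 = 22.

22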